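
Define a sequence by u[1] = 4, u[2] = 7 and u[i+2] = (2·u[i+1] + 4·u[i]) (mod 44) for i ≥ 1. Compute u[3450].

We have u[1] = 4,  u[2] = 7,  u[3] = 30,  u[4] = 0,  u[5] = 32,  u[6] = 20,  u[7] = 36,  u[8] = 20,  u[9] = 8,  u[10] = 8,  u[11] = 4,  u[12] = 40,  u[13] = 8,  u[14] = 0,  u[15] = 32.
Since (u[14], u[15]) = (u[4], u[5]) = (0, 32) (two consecutive terms determine the rest), the sequence is eventually periodic: after a pre-period of length 3 it cycles with period 10.
For i ≥ 4, u[i] depends only on (i - 4) mod 10. (3450 - 4) mod 10 = 6, so u[3450] = u[10] = 8.

8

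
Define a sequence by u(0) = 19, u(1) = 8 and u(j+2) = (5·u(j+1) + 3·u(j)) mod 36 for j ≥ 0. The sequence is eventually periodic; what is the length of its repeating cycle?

u(0) = 19, u(1) = 8, u(2) = 25, u(3) = 5, u(4) = 28, u(5) = 11, u(6) = 31, u(7) = 8, u(8) = 25.
Since (u(7), u(8)) = (u(1), u(2)) = (8, 25) (two consecutive terms determine the rest), the sequence is eventually periodic: after a pre-period of length 1 it cycles with period 6.

6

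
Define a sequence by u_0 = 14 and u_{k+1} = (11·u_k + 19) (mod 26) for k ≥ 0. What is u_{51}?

23

Computing terms: u_0 = 14,  u_1 = 17,  u_2 = 24,  u_3 = 23,  u_4 = 12,  u_5 = 21,  u_6 = 16,  u_7 = 13,  u_8 = 6,  u_9 = 7,  u_{10} = 18,  u_{11} = 9,  u_{12} = 14.
Since u_{12} = u_0 = 14, the sequence is periodic with period 12.
(51 - 0) mod 12 = 3, so u_{51} = u_3 = 23.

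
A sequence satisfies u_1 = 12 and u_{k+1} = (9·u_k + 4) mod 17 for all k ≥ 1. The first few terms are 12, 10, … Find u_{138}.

10

Listing terms: u_1 = 12; u_2 = 10; u_3 = 9; u_4 = 0; u_5 = 4; u_6 = 6; u_7 = 7; u_8 = 16; u_9 = 12.
The sequence repeats with period 8.
(138 - 1) mod 8 = 1, so u_{138} = u_2 = 10.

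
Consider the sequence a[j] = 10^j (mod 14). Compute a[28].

Computing terms: a[0] = 1,  a[1] = 10,  a[2] = 2,  a[3] = 6,  a[4] = 4,  a[5] = 12,  a[6] = 8,  a[7] = 10.
Since a[7] = a[1] = 10, the sequence is eventually periodic: after a pre-period of length 1 it cycles with period 6.
For j ≥ 1, a[j] depends only on (j - 1) mod 6. (28 - 1) mod 6 = 3, so a[28] = a[4] = 4.

4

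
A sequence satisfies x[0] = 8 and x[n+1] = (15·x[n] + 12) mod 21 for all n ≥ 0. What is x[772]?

18

Listing terms: x[0] = 8,  x[1] = 6,  x[2] = 18,  x[3] = 9,  x[4] = 0,  x[5] = 12,  x[6] = 3,  x[7] = 15,  x[8] = 6.
Since x[8] = x[1] = 6, the sequence is eventually periodic: after a pre-period of length 1 it cycles with period 7.
For n ≥ 1, x[n] depends only on (n - 1) mod 7. (772 - 1) mod 7 = 1, so x[772] = x[2] = 18.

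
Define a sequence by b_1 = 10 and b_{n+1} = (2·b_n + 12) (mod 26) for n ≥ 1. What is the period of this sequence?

Listing terms: b_1 = 10, b_2 = 6, b_3 = 24, b_4 = 8, b_5 = 2, b_6 = 16, b_7 = 18, b_8 = 22, b_9 = 4, b_{10} = 20, b_{11} = 0, b_{12} = 12, b_{13} = 10.
The sequence repeats with period 12.

12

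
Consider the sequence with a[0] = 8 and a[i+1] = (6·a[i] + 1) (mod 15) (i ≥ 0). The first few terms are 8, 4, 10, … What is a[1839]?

7

Computing terms: a[0] = 8, a[1] = 4, a[2] = 10, a[3] = 1, a[4] = 7, a[5] = 13, a[6] = 4.
Since a[6] = a[1] = 4, the sequence is eventually periodic: after a pre-period of length 1 it cycles with period 5.
For i ≥ 1, a[i] depends only on (i - 1) mod 5. (1839 - 1) mod 5 = 3, so a[1839] = a[4] = 7.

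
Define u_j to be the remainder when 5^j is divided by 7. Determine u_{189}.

6

Computing terms: u_0 = 1,  u_1 = 5,  u_2 = 4,  u_3 = 6,  u_4 = 2,  u_5 = 3,  u_6 = 1.
The sequence repeats with period 6.
(189 - 0) mod 6 = 3, so u_{189} = u_3 = 6.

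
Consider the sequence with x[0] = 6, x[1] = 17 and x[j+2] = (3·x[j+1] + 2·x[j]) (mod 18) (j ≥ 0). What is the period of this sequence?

Computing terms: x[0] = 6, x[1] = 17, x[2] = 9, x[3] = 7, x[4] = 3, x[5] = 5, x[6] = 3, x[7] = 1, x[8] = 9, x[9] = 11, x[10] = 15, x[11] = 13, x[12] = 15, x[13] = 17, x[14] = 9.
Since (x[13], x[14]) = (x[1], x[2]) = (17, 9) (two consecutive terms determine the rest), the sequence is eventually periodic: after a pre-period of length 1 it cycles with period 12.

12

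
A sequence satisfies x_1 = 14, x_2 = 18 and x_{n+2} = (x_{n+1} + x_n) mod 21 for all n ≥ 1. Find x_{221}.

16

Computing terms: x_1 = 14; x_2 = 18; x_3 = 11; x_4 = 8; x_5 = 19; x_6 = 6; x_7 = 4; x_8 = 10; x_9 = 14; x_{10} = 3; x_{11} = 17; x_{12} = 20; x_{13} = 16; x_{14} = 15; x_{15} = 10; x_{16} = 4; x_{17} = 14; x_{18} = 18.
Since (x_{17}, x_{18}) = (x_1, x_2) = (14, 18) (two consecutive terms determine the rest), the sequence is periodic with period 16.
(221 - 1) mod 16 = 12, so x_{221} = x_{13} = 16.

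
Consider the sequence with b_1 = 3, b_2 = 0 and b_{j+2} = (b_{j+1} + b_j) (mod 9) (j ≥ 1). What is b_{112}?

6

We have b_1 = 3; b_2 = 0; b_3 = 3; b_4 = 3; b_5 = 6; b_6 = 0; b_7 = 6; b_8 = 6; b_9 = 3; b_{10} = 0.
The sequence repeats with period 8.
(112 - 1) mod 8 = 7, so b_{112} = b_8 = 6.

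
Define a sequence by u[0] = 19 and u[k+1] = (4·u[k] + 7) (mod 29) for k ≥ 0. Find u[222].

28

Computing terms: u[0] = 19, u[1] = 25, u[2] = 20, u[3] = 0, u[4] = 7, u[5] = 6, u[6] = 2, u[7] = 15, u[8] = 9, u[9] = 14, u[10] = 5, u[11] = 27, u[12] = 28, u[13] = 3, u[14] = 19.
Since u[14] = u[0] = 19, the sequence is periodic with period 14.
So u[222] = u[0 + ((222-0) mod 14)] = u[12] = 28.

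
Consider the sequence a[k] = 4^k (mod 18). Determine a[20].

16

We have a[0] = 1, a[1] = 4, a[2] = 16, a[3] = 10, a[4] = 4.
Since a[4] = a[1] = 4, the sequence is eventually periodic: after a pre-period of length 1 it cycles with period 3.
For k ≥ 1, a[k] depends only on (k - 1) mod 3. (20 - 1) mod 3 = 1, so a[20] = a[2] = 16.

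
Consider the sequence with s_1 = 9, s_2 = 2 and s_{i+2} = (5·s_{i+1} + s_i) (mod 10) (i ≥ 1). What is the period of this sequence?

6

s_1 = 9,  s_2 = 2,  s_3 = 9,  s_4 = 7,  s_5 = 4,  s_6 = 7,  s_7 = 9,  s_8 = 2.
Since (s_7, s_8) = (s_1, s_2) = (9, 2) (two consecutive terms determine the rest), the sequence is periodic with period 6.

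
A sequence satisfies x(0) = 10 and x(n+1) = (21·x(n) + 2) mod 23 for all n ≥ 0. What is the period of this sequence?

22

x(0) = 10; x(1) = 5; x(2) = 15; x(3) = 18; x(4) = 12; x(5) = 1; x(6) = 0; x(7) = 2; x(8) = 21; x(9) = 6; x(10) = 13; x(11) = 22; x(12) = 4; x(13) = 17; x(14) = 14; x(15) = 20; x(16) = 8; x(17) = 9; x(18) = 7; x(19) = 11; x(20) = 3; x(21) = 19; x(22) = 10.
The sequence repeats with period 22.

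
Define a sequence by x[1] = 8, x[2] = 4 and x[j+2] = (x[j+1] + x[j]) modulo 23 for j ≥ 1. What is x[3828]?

x[1] = 8; x[2] = 4; x[3] = 12; x[4] = 16; x[5] = 5; x[6] = 21; x[7] = 3; x[8] = 1; x[9] = 4; x[10] = 5; x[11] = 9; x[12] = 14; x[13] = 0; x[14] = 14; x[15] = 14; x[16] = 5; x[17] = 19; x[18] = 1; x[19] = 20; x[20] = 21; x[21] = 18; x[22] = 16; x[23] = 11; x[24] = 4; x[25] = 15; x[26] = 19; x[27] = 11; x[28] = 7; x[29] = 18; x[30] = 2; x[31] = 20; x[32] = 22; x[33] = 19; x[34] = 18; x[35] = 14; x[36] = 9; x[37] = 0; x[38] = 9; x[39] = 9; x[40] = 18; x[41] = 4; x[42] = 22; x[43] = 3; x[44] = 2; x[45] = 5; x[46] = 7; x[47] = 12; x[48] = 19; x[49] = 8; x[50] = 4.
The sequence repeats with period 48.
(3828 - 1) mod 48 = 35, so x[3828] = x[36] = 9.

9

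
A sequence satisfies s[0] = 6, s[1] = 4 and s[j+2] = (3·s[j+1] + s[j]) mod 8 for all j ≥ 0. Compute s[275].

2

Computing terms: s[0] = 6, s[1] = 4, s[2] = 2, s[3] = 2, s[4] = 0, s[5] = 2, s[6] = 6, s[7] = 4.
The sequence repeats with period 6.
So s[275] = s[0 + ((275-0) mod 6)] = s[5] = 2.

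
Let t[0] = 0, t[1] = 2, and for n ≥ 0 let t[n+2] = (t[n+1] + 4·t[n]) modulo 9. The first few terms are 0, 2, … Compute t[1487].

5

Listing terms: t[0] = 0; t[1] = 2; t[2] = 2; t[3] = 1; t[4] = 0; t[5] = 4; t[6] = 4; t[7] = 2; t[8] = 0; t[9] = 8; t[10] = 8; t[11] = 4; t[12] = 0; t[13] = 7; t[14] = 7; t[15] = 8; t[16] = 0; t[17] = 5; t[18] = 5; t[19] = 7; t[20] = 0; t[21] = 1; t[22] = 1; t[23] = 5; t[24] = 0; t[25] = 2.
The sequence repeats with period 24.
So t[1487] = t[0 + ((1487-0) mod 24)] = t[23] = 5.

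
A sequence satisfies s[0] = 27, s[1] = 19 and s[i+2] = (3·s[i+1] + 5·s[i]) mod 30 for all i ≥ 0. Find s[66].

27

Listing terms: s[0] = 27,  s[1] = 19,  s[2] = 12,  s[3] = 11,  s[4] = 3,  s[5] = 4,  s[6] = 27,  s[7] = 11,  s[8] = 18,  s[9] = 19,  s[10] = 27,  s[11] = 26,  s[12] = 3,  s[13] = 19,  s[14] = 12.
Since (s[13], s[14]) = (s[1], s[2]) = (19, 12) (two consecutive terms determine the rest), the sequence is eventually periodic: after a pre-period of length 1 it cycles with period 12.
For i ≥ 1, s[i] depends only on (i - 1) mod 12. (66 - 1) mod 12 = 5, so s[66] = s[6] = 27.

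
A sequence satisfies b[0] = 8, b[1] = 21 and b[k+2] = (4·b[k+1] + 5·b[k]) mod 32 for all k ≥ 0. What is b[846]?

20

Computing terms: b[0] = 8,  b[1] = 21,  b[2] = 28,  b[3] = 25,  b[4] = 16,  b[5] = 29,  b[6] = 4,  b[7] = 1,  b[8] = 24,  b[9] = 5,  b[10] = 12,  b[11] = 9,  b[12] = 0,  b[13] = 13,  b[14] = 20,  b[15] = 17,  b[16] = 8,  b[17] = 21.
The sequence repeats with period 16.
So b[846] = b[0 + ((846-0) mod 16)] = b[14] = 20.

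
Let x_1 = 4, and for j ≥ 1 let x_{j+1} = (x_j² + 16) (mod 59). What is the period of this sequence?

We have x_1 = 4, x_2 = 32, x_3 = 37, x_4 = 28, x_5 = 33, x_6 = 43, x_7 = 36, x_8 = 14, x_9 = 35, x_{10} = 2, x_{11} = 20, x_{12} = 3, x_{13} = 25, x_{14} = 51, x_{15} = 21, x_{16} = 44, x_{17} = 5, x_{18} = 41, x_{19} = 45, x_{20} = 35.
Since x_{20} = x_9 = 35, the sequence is eventually periodic: after a pre-period of length 8 it cycles with period 11.

11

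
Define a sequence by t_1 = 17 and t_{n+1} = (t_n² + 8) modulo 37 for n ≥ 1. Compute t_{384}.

Computing terms: t_1 = 17,  t_2 = 1,  t_3 = 9,  t_4 = 15,  t_5 = 11,  t_6 = 18,  t_7 = 36,  t_8 = 9.
Since t_8 = t_3 = 9, the sequence is eventually periodic: after a pre-period of length 2 it cycles with period 5.
For n ≥ 3, t_n depends only on (n - 3) mod 5. (384 - 3) mod 5 = 1, so t_{384} = t_4 = 15.

15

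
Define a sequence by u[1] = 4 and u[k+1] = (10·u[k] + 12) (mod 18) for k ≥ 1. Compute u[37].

Listing terms: u[1] = 4, u[2] = 16, u[3] = 10, u[4] = 4.
Since u[4] = u[1] = 4, the sequence is periodic with period 3.
So u[37] = u[1 + ((37-1) mod 3)] = u[1] = 4.

4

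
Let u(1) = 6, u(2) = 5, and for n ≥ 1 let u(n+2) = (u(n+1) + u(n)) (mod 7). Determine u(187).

3

Listing terms: u(1) = 6, u(2) = 5, u(3) = 4, u(4) = 2, u(5) = 6, u(6) = 1, u(7) = 0, u(8) = 1, u(9) = 1, u(10) = 2, u(11) = 3, u(12) = 5, u(13) = 1, u(14) = 6, u(15) = 0, u(16) = 6, u(17) = 6, u(18) = 5.
Since (u(17), u(18)) = (u(1), u(2)) = (6, 5) (two consecutive terms determine the rest), the sequence is periodic with period 16.
(187 - 1) mod 16 = 10, so u(187) = u(11) = 3.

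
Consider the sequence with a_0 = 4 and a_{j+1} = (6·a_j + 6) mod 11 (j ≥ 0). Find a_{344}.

6

We have a_0 = 4, a_1 = 8, a_2 = 10, a_3 = 0, a_4 = 6, a_5 = 9, a_6 = 5, a_7 = 3, a_8 = 2, a_9 = 7, a_{10} = 4.
The sequence repeats with period 10.
(344 - 0) mod 10 = 4, so a_{344} = a_4 = 6.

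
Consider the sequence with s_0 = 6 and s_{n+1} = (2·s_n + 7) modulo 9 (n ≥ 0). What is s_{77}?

4

We have s_0 = 6; s_1 = 1; s_2 = 0; s_3 = 7; s_4 = 3; s_5 = 4; s_6 = 6.
The sequence repeats with period 6.
(77 - 0) mod 6 = 5, so s_{77} = s_5 = 4.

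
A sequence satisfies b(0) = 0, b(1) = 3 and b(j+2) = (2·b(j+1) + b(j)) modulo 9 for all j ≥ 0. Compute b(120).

b(0) = 0,  b(1) = 3,  b(2) = 6,  b(3) = 6,  b(4) = 0,  b(5) = 6,  b(6) = 3,  b(7) = 3,  b(8) = 0,  b(9) = 3.
Since (b(8), b(9)) = (b(0), b(1)) = (0, 3) (two consecutive terms determine the rest), the sequence is periodic with period 8.
(120 - 0) mod 8 = 0, so b(120) = b(0) = 0.

0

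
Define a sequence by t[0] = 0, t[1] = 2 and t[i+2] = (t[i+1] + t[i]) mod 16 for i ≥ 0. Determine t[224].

t[0] = 0; t[1] = 2; t[2] = 2; t[3] = 4; t[4] = 6; t[5] = 10; t[6] = 0; t[7] = 10; t[8] = 10; t[9] = 4; t[10] = 14; t[11] = 2; t[12] = 0; t[13] = 2.
Since (t[12], t[13]) = (t[0], t[1]) = (0, 2) (two consecutive terms determine the rest), the sequence is periodic with period 12.
So t[224] = t[0 + ((224-0) mod 12)] = t[8] = 10.

10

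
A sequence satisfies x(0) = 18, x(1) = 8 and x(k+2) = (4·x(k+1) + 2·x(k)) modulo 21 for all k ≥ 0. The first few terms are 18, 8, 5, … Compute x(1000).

Computing terms: x(0) = 18; x(1) = 8; x(2) = 5; x(3) = 15; x(4) = 7; x(5) = 16; x(6) = 15; x(7) = 8; x(8) = 20; x(9) = 12; x(10) = 4; x(11) = 19; x(12) = 0; x(13) = 17; x(14) = 5; x(15) = 12; x(16) = 16; x(17) = 4; x(18) = 6; x(19) = 11; x(20) = 14; x(21) = 15; x(22) = 4; x(23) = 4; x(24) = 3; x(25) = 20; x(26) = 2; x(27) = 6; x(28) = 7; x(29) = 19; x(30) = 6; x(31) = 20; x(32) = 8; x(33) = 9; x(34) = 10; x(35) = 16; x(36) = 0; x(37) = 11; x(38) = 2; x(39) = 9; x(40) = 19; x(41) = 10; x(42) = 15; x(43) = 17; x(44) = 14; x(45) = 6; x(46) = 10; x(47) = 10; x(48) = 18; x(49) = 8.
The sequence repeats with period 48.
So x(1000) = x(0 + ((1000-0) mod 48)) = x(40) = 19.

19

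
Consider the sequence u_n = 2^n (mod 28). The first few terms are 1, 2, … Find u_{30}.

We have u_0 = 1,  u_1 = 2,  u_2 = 4,  u_3 = 8,  u_4 = 16,  u_5 = 4.
Since u_5 = u_2 = 4, the sequence is eventually periodic: after a pre-period of length 2 it cycles with period 3.
For n ≥ 2, u_n depends only on (n - 2) mod 3. (30 - 2) mod 3 = 1, so u_{30} = u_3 = 8.

8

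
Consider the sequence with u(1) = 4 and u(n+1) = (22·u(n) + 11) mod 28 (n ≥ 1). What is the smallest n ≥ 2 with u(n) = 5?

3

Listing terms: u(1) = 4, u(2) = 15, u(3) = 5, u(4) = 9, u(5) = 13, u(6) = 17, u(7) = 21, u(8) = 25, u(9) = 1, u(10) = 5.
Since u(10) = u(3) = 5, the sequence is eventually periodic: after a pre-period of length 2 it cycles with period 7.
The value 5 first appears (with n ≥ 2) at u(3).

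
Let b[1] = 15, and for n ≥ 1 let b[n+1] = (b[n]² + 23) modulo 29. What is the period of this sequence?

7

Computing terms: b[1] = 15, b[2] = 16, b[3] = 18, b[4] = 28, b[5] = 24, b[6] = 19, b[7] = 7, b[8] = 14, b[9] = 16.
Since b[9] = b[2] = 16, the sequence is eventually periodic: after a pre-period of length 1 it cycles with period 7.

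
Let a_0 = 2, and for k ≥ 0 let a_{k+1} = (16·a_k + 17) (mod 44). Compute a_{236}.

We have a_0 = 2; a_1 = 5; a_2 = 9; a_3 = 29; a_4 = 41; a_5 = 13; a_6 = 5.
Since a_6 = a_1 = 5, the sequence is eventually periodic: after a pre-period of length 1 it cycles with period 5.
For k ≥ 1, a_k depends only on (k - 1) mod 5. (236 - 1) mod 5 = 0, so a_{236} = a_1 = 5.

5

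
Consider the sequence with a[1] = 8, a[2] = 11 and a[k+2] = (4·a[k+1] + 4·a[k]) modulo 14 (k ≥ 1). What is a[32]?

4

Listing terms: a[1] = 8,  a[2] = 11,  a[3] = 6,  a[4] = 12,  a[5] = 2,  a[6] = 0,  a[7] = 8,  a[8] = 4,  a[9] = 6,  a[10] = 12.
Since (a[9], a[10]) = (a[3], a[4]) = (6, 12) (two consecutive terms determine the rest), the sequence is eventually periodic: after a pre-period of length 2 it cycles with period 6.
For k ≥ 3, a[k] depends only on (k - 3) mod 6. (32 - 3) mod 6 = 5, so a[32] = a[8] = 4.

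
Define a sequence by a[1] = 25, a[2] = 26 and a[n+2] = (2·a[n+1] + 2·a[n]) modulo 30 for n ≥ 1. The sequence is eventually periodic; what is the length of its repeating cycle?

a[1] = 25; a[2] = 26; a[3] = 12; a[4] = 16; a[5] = 26; a[6] = 24; a[7] = 10; a[8] = 8; a[9] = 6; a[10] = 28; a[11] = 8; a[12] = 12; a[13] = 10; a[14] = 14; a[15] = 18; a[16] = 4; a[17] = 14; a[18] = 6; a[19] = 10; a[20] = 2; a[21] = 24; a[22] = 22; a[23] = 2; a[24] = 18; a[25] = 10; a[26] = 26; a[27] = 12.
Since (a[26], a[27]) = (a[2], a[3]) = (26, 12) (two consecutive terms determine the rest), the sequence is eventually periodic: after a pre-period of length 1 it cycles with period 24.

24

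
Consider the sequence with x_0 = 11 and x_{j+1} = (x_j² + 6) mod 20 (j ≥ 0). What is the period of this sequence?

3

Listing terms: x_0 = 11, x_1 = 7, x_2 = 15, x_3 = 11.
Since x_3 = x_0 = 11, the sequence is periodic with period 3.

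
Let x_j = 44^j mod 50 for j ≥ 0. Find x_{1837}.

x_0 = 1,  x_1 = 44,  x_2 = 36,  x_3 = 34,  x_4 = 46,  x_5 = 24,  x_6 = 6,  x_7 = 14,  x_8 = 16,  x_9 = 4,  x_{10} = 26,  x_{11} = 44.
Since x_{11} = x_1 = 44, the sequence is eventually periodic: after a pre-period of length 1 it cycles with period 10.
For j ≥ 1, x_j depends only on (j - 1) mod 10. (1837 - 1) mod 10 = 6, so x_{1837} = x_7 = 14.

14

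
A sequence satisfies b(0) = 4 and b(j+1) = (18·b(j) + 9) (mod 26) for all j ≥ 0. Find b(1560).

Listing terms: b(0) = 4; b(1) = 3; b(2) = 11; b(3) = 25; b(4) = 17; b(5) = 3.
Since b(5) = b(1) = 3, the sequence is eventually periodic: after a pre-period of length 1 it cycles with period 4.
For j ≥ 1, b(j) depends only on (j - 1) mod 4. (1560 - 1) mod 4 = 3, so b(1560) = b(4) = 17.

17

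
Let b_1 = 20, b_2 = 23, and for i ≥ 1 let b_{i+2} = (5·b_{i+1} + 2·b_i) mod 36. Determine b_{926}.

Computing terms: b_1 = 20, b_2 = 23, b_3 = 11, b_4 = 29, b_5 = 23, b_6 = 29, b_7 = 11, b_8 = 5, b_9 = 11, b_{10} = 29.
Since (b_9, b_{10}) = (b_3, b_4) = (11, 29) (two consecutive terms determine the rest), the sequence is eventually periodic: after a pre-period of length 2 it cycles with period 6.
For i ≥ 3, b_i depends only on (i - 3) mod 6. (926 - 3) mod 6 = 5, so b_{926} = b_8 = 5.

5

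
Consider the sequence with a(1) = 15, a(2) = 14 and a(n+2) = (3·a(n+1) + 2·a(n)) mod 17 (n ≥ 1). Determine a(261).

9

We have a(1) = 15; a(2) = 14; a(3) = 4; a(4) = 6; a(5) = 9; a(6) = 5; a(7) = 16; a(8) = 7; a(9) = 2; a(10) = 3; a(11) = 13; a(12) = 11; a(13) = 8; a(14) = 12; a(15) = 1; a(16) = 10; a(17) = 15; a(18) = 14.
The sequence repeats with period 16.
(261 - 1) mod 16 = 4, so a(261) = a(5) = 9.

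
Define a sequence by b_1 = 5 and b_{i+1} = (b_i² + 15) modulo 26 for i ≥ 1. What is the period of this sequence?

4

Listing terms: b_1 = 5, b_2 = 14, b_3 = 3, b_4 = 24, b_5 = 19, b_6 = 12, b_7 = 3.
Since b_7 = b_3 = 3, the sequence is eventually periodic: after a pre-period of length 2 it cycles with period 4.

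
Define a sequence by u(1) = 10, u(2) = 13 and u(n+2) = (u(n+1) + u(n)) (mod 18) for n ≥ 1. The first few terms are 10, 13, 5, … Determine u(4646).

u(1) = 10,  u(2) = 13,  u(3) = 5,  u(4) = 0,  u(5) = 5,  u(6) = 5,  u(7) = 10,  u(8) = 15,  u(9) = 7,  u(10) = 4,  u(11) = 11,  u(12) = 15,  u(13) = 8,  u(14) = 5,  u(15) = 13,  u(16) = 0,  u(17) = 13,  u(18) = 13,  u(19) = 8,  u(20) = 3,  u(21) = 11,  u(22) = 14,  u(23) = 7,  u(24) = 3,  u(25) = 10,  u(26) = 13.
The sequence repeats with period 24.
(4646 - 1) mod 24 = 13, so u(4646) = u(14) = 5.

5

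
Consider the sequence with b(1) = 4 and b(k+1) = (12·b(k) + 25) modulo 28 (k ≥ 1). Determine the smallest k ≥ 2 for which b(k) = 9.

5

Computing terms: b(1) = 4,  b(2) = 17,  b(3) = 5,  b(4) = 1,  b(5) = 9,  b(6) = 21,  b(7) = 25,  b(8) = 17.
Since b(8) = b(2) = 17, the sequence is eventually periodic: after a pre-period of length 1 it cycles with period 6.
The value 9 first appears (with k ≥ 2) at b(5).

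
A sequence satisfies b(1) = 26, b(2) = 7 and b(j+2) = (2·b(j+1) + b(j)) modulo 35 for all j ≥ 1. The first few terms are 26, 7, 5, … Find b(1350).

Computing terms: b(1) = 26,  b(2) = 7,  b(3) = 5,  b(4) = 17,  b(5) = 4,  b(6) = 25,  b(7) = 19,  b(8) = 28,  b(9) = 5,  b(10) = 3,  b(11) = 11,  b(12) = 25,  b(13) = 26,  b(14) = 7.
The sequence repeats with period 12.
(1350 - 1) mod 12 = 5, so b(1350) = b(6) = 25.

25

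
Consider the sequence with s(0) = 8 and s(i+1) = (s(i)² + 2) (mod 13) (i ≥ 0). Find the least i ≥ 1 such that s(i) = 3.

Computing terms: s(0) = 8, s(1) = 1, s(2) = 3, s(3) = 11, s(4) = 6, s(5) = 12, s(6) = 3.
Since s(6) = s(2) = 3, the sequence is eventually periodic: after a pre-period of length 2 it cycles with period 4.
The value 3 first appears (with i ≥ 1) at s(2).

2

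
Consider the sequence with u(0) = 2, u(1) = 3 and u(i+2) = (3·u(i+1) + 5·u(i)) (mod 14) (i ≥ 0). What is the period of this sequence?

3

We have u(0) = 2, u(1) = 3, u(2) = 5, u(3) = 2, u(4) = 3.
The sequence repeats with period 3.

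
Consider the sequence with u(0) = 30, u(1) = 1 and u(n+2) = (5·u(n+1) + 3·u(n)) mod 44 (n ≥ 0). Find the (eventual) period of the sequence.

30

u(0) = 30; u(1) = 1; u(2) = 7; u(3) = 38; u(4) = 35; u(5) = 25; u(6) = 10; u(7) = 37; u(8) = 39; u(9) = 42; u(10) = 19; u(11) = 1; u(12) = 18; u(13) = 5; u(14) = 35; u(15) = 14; u(16) = 43; u(17) = 37; u(18) = 6; u(19) = 9; u(20) = 19; u(21) = 34; u(22) = 7; u(23) = 5; u(24) = 2; u(25) = 25; u(26) = 43; u(27) = 26; u(28) = 39; u(29) = 9; u(30) = 30; u(31) = 1.
The sequence repeats with period 30.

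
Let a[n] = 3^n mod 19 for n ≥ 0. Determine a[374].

a[0] = 1, a[1] = 3, a[2] = 9, a[3] = 8, a[4] = 5, a[5] = 15, a[6] = 7, a[7] = 2, a[8] = 6, a[9] = 18, a[10] = 16, a[11] = 10, a[12] = 11, a[13] = 14, a[14] = 4, a[15] = 12, a[16] = 17, a[17] = 13, a[18] = 1.
The sequence repeats with period 18.
(374 - 0) mod 18 = 14, so a[374] = a[14] = 4.

4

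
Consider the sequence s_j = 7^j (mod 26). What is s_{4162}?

17

We have s_1 = 7; s_2 = 23; s_3 = 5; s_4 = 9; s_5 = 11; s_6 = 25; s_7 = 19; s_8 = 3; s_9 = 21; s_{10} = 17; s_{11} = 15; s_{12} = 1; s_{13} = 7.
Since s_{13} = s_1 = 7, the sequence is periodic with period 12.
So s_{4162} = s_{1 + ((4162-1) mod 12)} = s_{10} = 17.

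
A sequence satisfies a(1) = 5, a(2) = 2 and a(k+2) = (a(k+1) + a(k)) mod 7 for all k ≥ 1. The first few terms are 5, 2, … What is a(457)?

2

Listing terms: a(1) = 5; a(2) = 2; a(3) = 0; a(4) = 2; a(5) = 2; a(6) = 4; a(7) = 6; a(8) = 3; a(9) = 2; a(10) = 5; a(11) = 0; a(12) = 5; a(13) = 5; a(14) = 3; a(15) = 1; a(16) = 4; a(17) = 5; a(18) = 2.
Since (a(17), a(18)) = (a(1), a(2)) = (5, 2) (two consecutive terms determine the rest), the sequence is periodic with period 16.
So a(457) = a(1 + ((457-1) mod 16)) = a(9) = 2.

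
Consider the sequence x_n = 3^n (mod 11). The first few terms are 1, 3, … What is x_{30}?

Computing terms: x_0 = 1, x_1 = 3, x_2 = 9, x_3 = 5, x_4 = 4, x_5 = 1.
The sequence repeats with period 5.
(30 - 0) mod 5 = 0, so x_{30} = x_0 = 1.

1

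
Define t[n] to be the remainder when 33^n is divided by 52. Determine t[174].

Listing terms: t[0] = 1, t[1] = 33, t[2] = 49, t[3] = 5, t[4] = 9, t[5] = 37, t[6] = 25, t[7] = 45, t[8] = 29, t[9] = 21, t[10] = 17, t[11] = 41, t[12] = 1.
The sequence repeats with period 12.
So t[174] = t[0 + ((174-0) mod 12)] = t[6] = 25.

25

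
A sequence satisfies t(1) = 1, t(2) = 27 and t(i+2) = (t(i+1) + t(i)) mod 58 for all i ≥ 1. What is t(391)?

33

t(1) = 1, t(2) = 27, t(3) = 28, t(4) = 55, t(5) = 25, t(6) = 22, t(7) = 47, t(8) = 11, t(9) = 0, t(10) = 11, t(11) = 11, t(12) = 22, t(13) = 33, t(14) = 55, t(15) = 30, t(16) = 27, t(17) = 57, t(18) = 26, t(19) = 25, t(20) = 51, t(21) = 18, t(22) = 11, t(23) = 29, t(24) = 40, t(25) = 11, t(26) = 51, t(27) = 4, t(28) = 55, t(29) = 1, t(30) = 56, t(31) = 57, t(32) = 55, t(33) = 54, t(34) = 51, t(35) = 47, t(36) = 40, t(37) = 29, t(38) = 11, t(39) = 40, t(40) = 51, t(41) = 33, t(42) = 26, t(43) = 1, t(44) = 27.
Since (t(43), t(44)) = (t(1), t(2)) = (1, 27) (two consecutive terms determine the rest), the sequence is periodic with period 42.
(391 - 1) mod 42 = 12, so t(391) = t(13) = 33.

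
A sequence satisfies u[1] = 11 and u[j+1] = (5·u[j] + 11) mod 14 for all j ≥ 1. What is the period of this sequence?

Computing terms: u[1] = 11,  u[2] = 10,  u[3] = 5,  u[4] = 8,  u[5] = 9,  u[6] = 0,  u[7] = 11.
The sequence repeats with period 6.

6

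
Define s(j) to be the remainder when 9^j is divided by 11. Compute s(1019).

5

We have s(1) = 9; s(2) = 4; s(3) = 3; s(4) = 5; s(5) = 1; s(6) = 9.
The sequence repeats with period 5.
So s(1019) = s(1 + ((1019-1) mod 5)) = s(4) = 5.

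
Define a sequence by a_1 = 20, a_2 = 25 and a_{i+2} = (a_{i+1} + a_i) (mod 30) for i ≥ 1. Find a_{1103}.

15

Computing terms: a_1 = 20, a_2 = 25, a_3 = 15, a_4 = 10, a_5 = 25, a_6 = 5, a_7 = 0, a_8 = 5, a_9 = 5, a_{10} = 10, a_{11} = 15, a_{12} = 25, a_{13} = 10, a_{14} = 5, a_{15} = 15, a_{16} = 20, a_{17} = 5, a_{18} = 25, a_{19} = 0, a_{20} = 25, a_{21} = 25, a_{22} = 20, a_{23} = 15, a_{24} = 5, a_{25} = 20, a_{26} = 25.
The sequence repeats with period 24.
(1103 - 1) mod 24 = 22, so a_{1103} = a_{23} = 15.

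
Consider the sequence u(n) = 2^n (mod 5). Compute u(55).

3

Listing terms: u(1) = 2,  u(2) = 4,  u(3) = 3,  u(4) = 1,  u(5) = 2.
The sequence repeats with period 4.
So u(55) = u(1 + ((55-1) mod 4)) = u(3) = 3.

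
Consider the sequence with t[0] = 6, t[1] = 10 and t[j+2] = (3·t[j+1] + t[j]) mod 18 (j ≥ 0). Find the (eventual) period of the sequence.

6

We have t[0] = 6,  t[1] = 10,  t[2] = 0,  t[3] = 10,  t[4] = 12,  t[5] = 10,  t[6] = 6,  t[7] = 10.
Since (t[6], t[7]) = (t[0], t[1]) = (6, 10) (two consecutive terms determine the rest), the sequence is periodic with period 6.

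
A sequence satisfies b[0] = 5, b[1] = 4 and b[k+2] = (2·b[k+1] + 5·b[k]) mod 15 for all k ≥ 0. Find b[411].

11

Listing terms: b[0] = 5, b[1] = 4, b[2] = 3, b[3] = 11, b[4] = 7, b[5] = 9, b[6] = 8, b[7] = 1, b[8] = 12, b[9] = 14, b[10] = 13, b[11] = 6, b[12] = 2, b[13] = 4, b[14] = 3.
Since (b[13], b[14]) = (b[1], b[2]) = (4, 3) (two consecutive terms determine the rest), the sequence is eventually periodic: after a pre-period of length 1 it cycles with period 12.
For k ≥ 1, b[k] depends only on (k - 1) mod 12. (411 - 1) mod 12 = 2, so b[411] = b[3] = 11.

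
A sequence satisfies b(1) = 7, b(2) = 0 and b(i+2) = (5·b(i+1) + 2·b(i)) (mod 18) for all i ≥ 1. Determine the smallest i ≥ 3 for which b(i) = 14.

3

We have b(1) = 7; b(2) = 0; b(3) = 14; b(4) = 16; b(5) = 0; b(6) = 14.
Since (b(5), b(6)) = (b(2), b(3)) = (0, 14) (two consecutive terms determine the rest), the sequence is eventually periodic: after a pre-period of length 1 it cycles with period 3.
The value 14 first appears (with i ≥ 3) at b(3).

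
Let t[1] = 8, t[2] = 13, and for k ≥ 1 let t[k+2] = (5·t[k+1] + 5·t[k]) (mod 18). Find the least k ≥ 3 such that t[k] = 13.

11

t[1] = 8, t[2] = 13, t[3] = 15, t[4] = 14, t[5] = 1, t[6] = 3, t[7] = 2, t[8] = 7, t[9] = 9, t[10] = 8, t[11] = 13.
Since (t[10], t[11]) = (t[1], t[2]) = (8, 13) (two consecutive terms determine the rest), the sequence is periodic with period 9.
The value 13 next appears (with k ≥ 3) at t[11].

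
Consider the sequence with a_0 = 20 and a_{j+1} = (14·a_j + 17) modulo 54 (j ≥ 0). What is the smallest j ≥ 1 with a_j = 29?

We have a_0 = 20; a_1 = 27; a_2 = 17; a_3 = 39; a_4 = 23; a_5 = 15; a_6 = 11; a_7 = 9; a_8 = 35; a_9 = 21; a_{10} = 41; a_{11} = 51; a_{12} = 29; a_{13} = 45; a_{14} = 53; a_{15} = 3; a_{16} = 5; a_{17} = 33; a_{18} = 47; a_{19} = 27.
Since a_{19} = a_1 = 27, the sequence is eventually periodic: after a pre-period of length 1 it cycles with period 18.
The value 29 first appears (with j ≥ 1) at a_{12}.

12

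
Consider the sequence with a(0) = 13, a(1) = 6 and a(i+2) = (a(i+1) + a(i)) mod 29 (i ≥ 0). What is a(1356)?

20

Listing terms: a(0) = 13, a(1) = 6, a(2) = 19, a(3) = 25, a(4) = 15, a(5) = 11, a(6) = 26, a(7) = 8, a(8) = 5, a(9) = 13, a(10) = 18, a(11) = 2, a(12) = 20, a(13) = 22, a(14) = 13, a(15) = 6.
Since (a(14), a(15)) = (a(0), a(1)) = (13, 6) (two consecutive terms determine the rest), the sequence is periodic with period 14.
(1356 - 0) mod 14 = 12, so a(1356) = a(12) = 20.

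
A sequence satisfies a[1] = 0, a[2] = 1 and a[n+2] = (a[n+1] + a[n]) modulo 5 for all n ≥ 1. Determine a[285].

3

a[1] = 0; a[2] = 1; a[3] = 1; a[4] = 2; a[5] = 3; a[6] = 0; a[7] = 3; a[8] = 3; a[9] = 1; a[10] = 4; a[11] = 0; a[12] = 4; a[13] = 4; a[14] = 3; a[15] = 2; a[16] = 0; a[17] = 2; a[18] = 2; a[19] = 4; a[20] = 1; a[21] = 0; a[22] = 1.
The sequence repeats with period 20.
(285 - 1) mod 20 = 4, so a[285] = a[5] = 3.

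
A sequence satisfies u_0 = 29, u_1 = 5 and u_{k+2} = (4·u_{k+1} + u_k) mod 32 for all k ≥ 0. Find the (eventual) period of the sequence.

16

u_0 = 29,  u_1 = 5,  u_2 = 17,  u_3 = 9,  u_4 = 21,  u_5 = 29,  u_6 = 9,  u_7 = 1,  u_8 = 13,  u_9 = 21,  u_{10} = 1,  u_{11} = 25,  u_{12} = 5,  u_{13} = 13,  u_{14} = 25,  u_{15} = 17,  u_{16} = 29,  u_{17} = 5.
Since (u_{16}, u_{17}) = (u_0, u_1) = (29, 5) (two consecutive terms determine the rest), the sequence is periodic with period 16.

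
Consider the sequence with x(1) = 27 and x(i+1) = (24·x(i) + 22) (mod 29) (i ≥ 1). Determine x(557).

x(1) = 27,  x(2) = 3,  x(3) = 7,  x(4) = 16,  x(5) = 0,  x(6) = 22,  x(7) = 28,  x(8) = 27.
The sequence repeats with period 7.
So x(557) = x(1 + ((557-1) mod 7)) = x(4) = 16.

16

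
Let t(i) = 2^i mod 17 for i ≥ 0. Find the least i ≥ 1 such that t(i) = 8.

Computing terms: t(0) = 1, t(1) = 2, t(2) = 4, t(3) = 8, t(4) = 16, t(5) = 15, t(6) = 13, t(7) = 9, t(8) = 1.
The sequence repeats with period 8.
The value 8 first appears (with i ≥ 1) at t(3).

3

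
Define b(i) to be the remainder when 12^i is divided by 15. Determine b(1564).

We have b(1) = 12,  b(2) = 9,  b(3) = 3,  b(4) = 6,  b(5) = 12.
The sequence repeats with period 4.
So b(1564) = b(1 + ((1564-1) mod 4)) = b(4) = 6.

6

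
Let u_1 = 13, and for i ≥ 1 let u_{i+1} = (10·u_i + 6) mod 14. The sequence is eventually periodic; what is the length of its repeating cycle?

6

Computing terms: u_1 = 13; u_2 = 10; u_3 = 8; u_4 = 2; u_5 = 12; u_6 = 0; u_7 = 6; u_8 = 10.
Since u_8 = u_2 = 10, the sequence is eventually periodic: after a pre-period of length 1 it cycles with period 6.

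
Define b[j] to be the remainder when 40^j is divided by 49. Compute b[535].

Listing terms: b[1] = 40, b[2] = 32, b[3] = 6, b[4] = 44, b[5] = 45, b[6] = 36, b[7] = 19, b[8] = 25, b[9] = 20, b[10] = 16, b[11] = 3, b[12] = 22, b[13] = 47, b[14] = 18, b[15] = 34, b[16] = 37, b[17] = 10, b[18] = 8, b[19] = 26, b[20] = 11, b[21] = 48, b[22] = 9, b[23] = 17, b[24] = 43, b[25] = 5, b[26] = 4, b[27] = 13, b[28] = 30, b[29] = 24, b[30] = 29, b[31] = 33, b[32] = 46, b[33] = 27, b[34] = 2, b[35] = 31, b[36] = 15, b[37] = 12, b[38] = 39, b[39] = 41, b[40] = 23, b[41] = 38, b[42] = 1, b[43] = 40.
Since b[43] = b[1] = 40, the sequence is periodic with period 42.
(535 - 1) mod 42 = 30, so b[535] = b[31] = 33.

33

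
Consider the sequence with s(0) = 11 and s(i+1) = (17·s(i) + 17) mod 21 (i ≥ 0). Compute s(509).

Listing terms: s(0) = 11, s(1) = 15, s(2) = 20, s(3) = 0, s(4) = 17, s(5) = 12, s(6) = 11.
Since s(6) = s(0) = 11, the sequence is periodic with period 6.
So s(509) = s(0 + ((509-0) mod 6)) = s(5) = 12.

12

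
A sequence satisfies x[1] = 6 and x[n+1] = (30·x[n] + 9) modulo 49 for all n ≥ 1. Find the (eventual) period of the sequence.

Listing terms: x[1] = 6, x[2] = 42, x[3] = 44, x[4] = 6.
Since x[4] = x[1] = 6, the sequence is periodic with period 3.

3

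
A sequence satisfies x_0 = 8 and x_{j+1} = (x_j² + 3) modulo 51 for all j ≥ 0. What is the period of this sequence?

Computing terms: x_0 = 8,  x_1 = 16,  x_2 = 4,  x_3 = 19,  x_4 = 7,  x_5 = 1,  x_6 = 4.
Since x_6 = x_2 = 4, the sequence is eventually periodic: after a pre-period of length 2 it cycles with period 4.

4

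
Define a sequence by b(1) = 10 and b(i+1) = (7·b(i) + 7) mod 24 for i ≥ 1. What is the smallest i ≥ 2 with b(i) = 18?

Listing terms: b(1) = 10, b(2) = 5, b(3) = 18, b(4) = 13, b(5) = 2, b(6) = 21, b(7) = 10.
Since b(7) = b(1) = 10, the sequence is periodic with period 6.
The value 18 first appears (with i ≥ 2) at b(3).

3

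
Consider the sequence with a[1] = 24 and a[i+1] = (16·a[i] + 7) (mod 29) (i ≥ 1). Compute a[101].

28

Computing terms: a[1] = 24; a[2] = 14; a[3] = 28; a[4] = 20; a[5] = 8; a[6] = 19; a[7] = 21; a[8] = 24.
Since a[8] = a[1] = 24, the sequence is periodic with period 7.
(101 - 1) mod 7 = 2, so a[101] = a[3] = 28.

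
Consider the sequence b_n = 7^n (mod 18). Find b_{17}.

13

We have b_1 = 7; b_2 = 13; b_3 = 1; b_4 = 7.
The sequence repeats with period 3.
So b_{17} = b_{1 + ((17-1) mod 3)} = b_2 = 13.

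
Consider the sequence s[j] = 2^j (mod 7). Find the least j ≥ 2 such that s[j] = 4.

2

Listing terms: s[1] = 2,  s[2] = 4,  s[3] = 1,  s[4] = 2.
Since s[4] = s[1] = 2, the sequence is periodic with period 3.
The value 4 first appears (with j ≥ 2) at s[2].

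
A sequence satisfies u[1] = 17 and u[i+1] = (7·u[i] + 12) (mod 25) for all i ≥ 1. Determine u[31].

4

Computing terms: u[1] = 17,  u[2] = 6,  u[3] = 4,  u[4] = 15,  u[5] = 17.
The sequence repeats with period 4.
(31 - 1) mod 4 = 2, so u[31] = u[3] = 4.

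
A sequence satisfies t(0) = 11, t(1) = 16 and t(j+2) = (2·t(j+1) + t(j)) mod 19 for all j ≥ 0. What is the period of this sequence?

40

Listing terms: t(0) = 11,  t(1) = 16,  t(2) = 5,  t(3) = 7,  t(4) = 0,  t(5) = 7,  t(6) = 14,  t(7) = 16,  t(8) = 8,  t(9) = 13,  t(10) = 15,  t(11) = 5,  t(12) = 6,  t(13) = 17,  t(14) = 2,  t(15) = 2,  t(16) = 6,  t(17) = 14,  t(18) = 15,  t(19) = 6,  t(20) = 8,  t(21) = 3,  t(22) = 14,  t(23) = 12,  t(24) = 0,  t(25) = 12,  t(26) = 5,  t(27) = 3,  t(28) = 11,  t(29) = 6,  t(30) = 4,  t(31) = 14,  t(32) = 13,  t(33) = 2,  t(34) = 17,  t(35) = 17,  t(36) = 13,  t(37) = 5,  t(38) = 4,  t(39) = 13,  t(40) = 11,  t(41) = 16.
Since (t(40), t(41)) = (t(0), t(1)) = (11, 16) (two consecutive terms determine the rest), the sequence is periodic with period 40.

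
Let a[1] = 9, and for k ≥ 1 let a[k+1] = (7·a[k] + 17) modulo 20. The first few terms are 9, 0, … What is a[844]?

We have a[1] = 9; a[2] = 0; a[3] = 17; a[4] = 16; a[5] = 9.
Since a[5] = a[1] = 9, the sequence is periodic with period 4.
(844 - 1) mod 4 = 3, so a[844] = a[4] = 16.

16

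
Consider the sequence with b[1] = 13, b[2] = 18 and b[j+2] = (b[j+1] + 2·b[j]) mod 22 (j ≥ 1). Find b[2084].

14

We have b[1] = 13; b[2] = 18; b[3] = 0; b[4] = 14; b[5] = 14; b[6] = 20; b[7] = 4; b[8] = 0; b[9] = 8; b[10] = 8; b[11] = 2; b[12] = 18; b[13] = 0.
Since (b[12], b[13]) = (b[2], b[3]) = (18, 0) (two consecutive terms determine the rest), the sequence is eventually periodic: after a pre-period of length 1 it cycles with period 10.
For j ≥ 2, b[j] depends only on (j - 2) mod 10. (2084 - 2) mod 10 = 2, so b[2084] = b[4] = 14.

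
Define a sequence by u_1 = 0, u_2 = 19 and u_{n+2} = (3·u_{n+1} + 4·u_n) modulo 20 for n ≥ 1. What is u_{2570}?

11

u_1 = 0; u_2 = 19; u_3 = 17; u_4 = 7; u_5 = 9; u_6 = 15; u_7 = 1; u_8 = 3; u_9 = 13; u_{10} = 11; u_{11} = 5; u_{12} = 19; u_{13} = 17.
Since (u_{12}, u_{13}) = (u_2, u_3) = (19, 17) (two consecutive terms determine the rest), the sequence is eventually periodic: after a pre-period of length 1 it cycles with period 10.
For n ≥ 2, u_n depends only on (n - 2) mod 10. (2570 - 2) mod 10 = 8, so u_{2570} = u_{10} = 11.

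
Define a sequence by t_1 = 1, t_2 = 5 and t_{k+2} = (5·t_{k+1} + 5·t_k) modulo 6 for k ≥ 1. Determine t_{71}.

t_1 = 1,  t_2 = 5,  t_3 = 0,  t_4 = 1,  t_5 = 5.
Since (t_4, t_5) = (t_1, t_2) = (1, 5) (two consecutive terms determine the rest), the sequence is periodic with period 3.
So t_{71} = t_{1 + ((71-1) mod 3)} = t_2 = 5.

5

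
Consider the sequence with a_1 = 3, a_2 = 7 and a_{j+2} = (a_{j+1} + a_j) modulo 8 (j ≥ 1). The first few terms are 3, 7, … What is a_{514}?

5

Computing terms: a_1 = 3; a_2 = 7; a_3 = 2; a_4 = 1; a_5 = 3; a_6 = 4; a_7 = 7; a_8 = 3; a_9 = 2; a_{10} = 5; a_{11} = 7; a_{12} = 4; a_{13} = 3; a_{14} = 7.
Since (a_{13}, a_{14}) = (a_1, a_2) = (3, 7) (two consecutive terms determine the rest), the sequence is periodic with period 12.
So a_{514} = a_{1 + ((514-1) mod 12)} = a_{10} = 5.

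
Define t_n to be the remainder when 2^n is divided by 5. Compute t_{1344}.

1

We have t_0 = 1; t_1 = 2; t_2 = 4; t_3 = 3; t_4 = 1.
The sequence repeats with period 4.
(1344 - 0) mod 4 = 0, so t_{1344} = t_0 = 1.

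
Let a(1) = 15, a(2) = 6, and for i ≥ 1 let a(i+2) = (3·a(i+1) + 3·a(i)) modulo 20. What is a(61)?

15

We have a(1) = 15,  a(2) = 6,  a(3) = 3,  a(4) = 7,  a(5) = 10,  a(6) = 11,  a(7) = 3,  a(8) = 2,  a(9) = 15,  a(10) = 11,  a(11) = 18,  a(12) = 7,  a(13) = 15,  a(14) = 6.
Since (a(13), a(14)) = (a(1), a(2)) = (15, 6) (two consecutive terms determine the rest), the sequence is periodic with period 12.
So a(61) = a(1 + ((61-1) mod 12)) = a(1) = 15.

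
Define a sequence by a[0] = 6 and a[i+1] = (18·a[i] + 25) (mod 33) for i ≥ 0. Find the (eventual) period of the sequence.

10

Listing terms: a[0] = 6; a[1] = 1; a[2] = 10; a[3] = 7; a[4] = 19; a[5] = 4; a[6] = 31; a[7] = 22; a[8] = 25; a[9] = 13; a[10] = 28; a[11] = 1.
Since a[11] = a[1] = 1, the sequence is eventually periodic: after a pre-period of length 1 it cycles with period 10.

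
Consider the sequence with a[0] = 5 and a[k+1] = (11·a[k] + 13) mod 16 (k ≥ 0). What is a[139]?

0

We have a[0] = 5, a[1] = 4, a[2] = 9, a[3] = 0, a[4] = 13, a[5] = 12, a[6] = 1, a[7] = 8, a[8] = 5.
Since a[8] = a[0] = 5, the sequence is periodic with period 8.
So a[139] = a[0 + ((139-0) mod 8)] = a[3] = 0.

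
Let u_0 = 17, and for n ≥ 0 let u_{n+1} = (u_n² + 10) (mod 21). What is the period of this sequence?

We have u_0 = 17,  u_1 = 5,  u_2 = 14,  u_3 = 17.
Since u_3 = u_0 = 17, the sequence is periodic with period 3.

3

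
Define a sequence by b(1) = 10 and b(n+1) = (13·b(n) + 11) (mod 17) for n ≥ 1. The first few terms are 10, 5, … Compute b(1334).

We have b(1) = 10,  b(2) = 5,  b(3) = 8,  b(4) = 13,  b(5) = 10.
Since b(5) = b(1) = 10, the sequence is periodic with period 4.
(1334 - 1) mod 4 = 1, so b(1334) = b(2) = 5.

5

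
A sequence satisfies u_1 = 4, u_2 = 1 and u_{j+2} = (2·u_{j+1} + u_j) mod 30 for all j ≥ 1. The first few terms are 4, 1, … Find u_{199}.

Computing terms: u_1 = 4; u_2 = 1; u_3 = 6; u_4 = 13; u_5 = 2; u_6 = 17; u_7 = 6; u_8 = 29; u_9 = 4; u_{10} = 7; u_{11} = 18; u_{12} = 13; u_{13} = 14; u_{14} = 11; u_{15} = 6; u_{16} = 23; u_{17} = 22; u_{18} = 7; u_{19} = 6; u_{20} = 19; u_{21} = 14; u_{22} = 17; u_{23} = 18; u_{24} = 23; u_{25} = 4; u_{26} = 1.
The sequence repeats with period 24.
So u_{199} = u_{1 + ((199-1) mod 24)} = u_7 = 6.

6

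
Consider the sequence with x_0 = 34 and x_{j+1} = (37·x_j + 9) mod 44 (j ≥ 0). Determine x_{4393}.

11

Listing terms: x_0 = 34, x_1 = 35, x_2 = 28, x_3 = 33, x_4 = 42, x_5 = 23, x_6 = 24, x_7 = 17, x_8 = 22, x_9 = 31, x_{10} = 12, x_{11} = 13, x_{12} = 6, x_{13} = 11, x_{14} = 20, x_{15} = 1, x_{16} = 2, x_{17} = 39, x_{18} = 0, x_{19} = 9, x_{20} = 34.
The sequence repeats with period 20.
(4393 - 0) mod 20 = 13, so x_{4393} = x_{13} = 11.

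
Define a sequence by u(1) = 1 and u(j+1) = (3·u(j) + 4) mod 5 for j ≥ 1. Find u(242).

We have u(1) = 1,  u(2) = 2,  u(3) = 0,  u(4) = 4,  u(5) = 1.
Since u(5) = u(1) = 1, the sequence is periodic with period 4.
(242 - 1) mod 4 = 1, so u(242) = u(2) = 2.

2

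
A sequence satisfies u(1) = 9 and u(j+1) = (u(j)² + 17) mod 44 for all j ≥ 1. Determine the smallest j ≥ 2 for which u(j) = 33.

9

Listing terms: u(1) = 9, u(2) = 10, u(3) = 29, u(4) = 22, u(5) = 17, u(6) = 42, u(7) = 21, u(8) = 18, u(9) = 33, u(10) = 6, u(11) = 9.
Since u(11) = u(1) = 9, the sequence is periodic with period 10.
The value 33 first appears (with j ≥ 2) at u(9).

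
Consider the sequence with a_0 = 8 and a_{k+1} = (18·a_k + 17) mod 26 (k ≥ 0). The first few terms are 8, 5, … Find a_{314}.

Listing terms: a_0 = 8,  a_1 = 5,  a_2 = 3,  a_3 = 19,  a_4 = 21,  a_5 = 5.
Since a_5 = a_1 = 5, the sequence is eventually periodic: after a pre-period of length 1 it cycles with period 4.
For k ≥ 1, a_k depends only on (k - 1) mod 4. (314 - 1) mod 4 = 1, so a_{314} = a_2 = 3.

3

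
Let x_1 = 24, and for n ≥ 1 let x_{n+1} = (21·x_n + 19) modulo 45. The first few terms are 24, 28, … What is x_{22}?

x_1 = 24, x_2 = 28, x_3 = 22, x_4 = 31, x_5 = 40, x_6 = 4, x_7 = 13, x_8 = 22.
Since x_8 = x_3 = 22, the sequence is eventually periodic: after a pre-period of length 2 it cycles with period 5.
For n ≥ 3, x_n depends only on (n - 3) mod 5. (22 - 3) mod 5 = 4, so x_{22} = x_7 = 13.

13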